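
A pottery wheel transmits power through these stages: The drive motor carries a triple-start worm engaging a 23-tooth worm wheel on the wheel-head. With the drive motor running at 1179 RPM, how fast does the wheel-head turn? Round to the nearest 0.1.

the drive motor → the wheel-head (worm, 23/3): 1179 ÷ 7.6667 = 153.78 RPM

153.8 RPM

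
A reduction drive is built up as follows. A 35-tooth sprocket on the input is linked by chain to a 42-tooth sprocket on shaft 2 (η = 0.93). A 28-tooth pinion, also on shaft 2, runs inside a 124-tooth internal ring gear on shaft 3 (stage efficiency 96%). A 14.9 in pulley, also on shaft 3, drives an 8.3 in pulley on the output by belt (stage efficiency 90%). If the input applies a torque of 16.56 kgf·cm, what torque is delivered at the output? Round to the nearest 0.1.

After the chain (42/35): 16.56 × 1.2 × 0.93 = 18.481 kgf·cm
After the internal gear (124/28): 18.481 × 4.4286 × 0.96 = 78.57 kgf·cm
After the belt (8.3/14.9): 78.57 × 0.55705 × 0.90 = 39.391 kgf·cm

39.4 kgf·cm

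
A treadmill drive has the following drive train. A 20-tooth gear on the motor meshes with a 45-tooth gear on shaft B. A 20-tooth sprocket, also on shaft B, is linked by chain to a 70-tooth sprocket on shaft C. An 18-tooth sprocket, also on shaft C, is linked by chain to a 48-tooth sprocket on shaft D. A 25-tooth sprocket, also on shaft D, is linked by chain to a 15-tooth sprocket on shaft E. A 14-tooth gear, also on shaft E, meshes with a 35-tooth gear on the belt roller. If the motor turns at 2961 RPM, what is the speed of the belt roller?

94 RPM

Gear mesh: ratio = 45/20 = 2.25, so shaft B turns at 2961 / 2.25 = 1316 RPM.
Chain: ratio = 70/20 = 3.5, so shaft C turns at 1316 / 3.5 = 376 RPM.
Chain: ratio = 48/18 = 2.6667, so shaft D turns at 376 / 2.6667 = 141 RPM.
Chain: ratio = 15/25 = 0.6, so shaft E turns at 141 / 0.6 = 235 RPM.
Gear mesh: ratio = 35/14 = 2.5, so the belt roller turns at 235 / 2.5 = 94 RPM.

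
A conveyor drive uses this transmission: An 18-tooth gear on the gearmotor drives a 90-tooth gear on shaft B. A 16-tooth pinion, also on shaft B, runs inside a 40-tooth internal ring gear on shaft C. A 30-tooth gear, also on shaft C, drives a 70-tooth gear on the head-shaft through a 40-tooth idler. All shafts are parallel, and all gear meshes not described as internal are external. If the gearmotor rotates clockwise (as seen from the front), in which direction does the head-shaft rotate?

the gearmotor → shaft B: external mesh, 1 reversal → CCW.
shaft B → shaft C: internal mesh, same direction → CCW.
shaft C → the head-shaft: driver → idler → driven is 2 external meshes, 2 reversals → CCW.
3 reversals in total — an odd number — so the head-shaft turns opposite to the gearmotor.

counterclockwise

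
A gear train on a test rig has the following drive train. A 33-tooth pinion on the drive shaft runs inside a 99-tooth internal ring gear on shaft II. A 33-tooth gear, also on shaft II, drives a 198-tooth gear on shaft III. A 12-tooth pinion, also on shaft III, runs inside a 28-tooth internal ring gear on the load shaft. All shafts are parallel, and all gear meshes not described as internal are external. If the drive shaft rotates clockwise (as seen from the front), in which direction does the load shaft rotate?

anticlockwise

the drive shaft → shaft II: internal mesh, same direction → CW.
shaft II → shaft III: external mesh, 1 reversal → CCW.
shaft III → the load shaft: internal mesh, same direction → CCW.
1 reversal in total — an odd number — so the load shaft turns opposite to the drive shaft.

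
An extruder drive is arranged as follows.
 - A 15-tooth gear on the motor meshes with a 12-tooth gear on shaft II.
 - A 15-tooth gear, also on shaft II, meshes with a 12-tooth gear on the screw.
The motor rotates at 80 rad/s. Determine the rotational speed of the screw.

125 rad/s

gear mesh 12/15 = 0.8 → 80/0.8 = 100 rad/s
gear mesh 12/15 = 0.8 → 100/0.8 = 125 rad/s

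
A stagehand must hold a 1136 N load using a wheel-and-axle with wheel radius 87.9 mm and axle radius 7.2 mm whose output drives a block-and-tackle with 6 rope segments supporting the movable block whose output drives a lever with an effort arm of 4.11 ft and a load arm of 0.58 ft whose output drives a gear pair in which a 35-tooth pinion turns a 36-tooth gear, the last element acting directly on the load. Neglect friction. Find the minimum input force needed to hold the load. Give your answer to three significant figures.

2.13 N

Wheel-and-axle MA = R/r = 87.9/7.2 = 12.208.
Block-and-tackle MA = number of supporting rope parts = 6.
Lever MA = effort arm / load arm = 4.11/0.58 = 7.0862.
Gear pair MA = 36/35 = 1.0286.
Combined ideal MA = 12.208 × 6 × 7.0862 × 1.0286 = 533.9.
Effort = load / MA = 1136 / 533.9 = 2.1278 N.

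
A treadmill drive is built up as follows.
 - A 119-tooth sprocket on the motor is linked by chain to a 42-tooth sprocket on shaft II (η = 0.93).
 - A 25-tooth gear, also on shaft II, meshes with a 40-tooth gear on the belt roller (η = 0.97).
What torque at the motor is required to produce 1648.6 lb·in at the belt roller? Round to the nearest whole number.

3236 lb·in

Overall ratio R = 0.35294 × 1.6 = 0.56471; overall efficiency η = 0.93 × 0.97 = 0.9021.
Input torque = output torque / (R × η) = 1648.6 / (0.56471 × 0.9021) = 3236.2 lb·in.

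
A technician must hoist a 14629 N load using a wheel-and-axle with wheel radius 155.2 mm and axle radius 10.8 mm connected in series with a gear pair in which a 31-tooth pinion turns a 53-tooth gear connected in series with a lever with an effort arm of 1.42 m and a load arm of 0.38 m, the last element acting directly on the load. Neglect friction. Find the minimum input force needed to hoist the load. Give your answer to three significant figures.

Wheel-and-axle MA = R/r = 155.2/10.8 = 14.37.
Gear pair MA = 53/31 = 1.7097.
Lever MA = effort arm / load arm = 1.42/0.38 = 3.7368.
Combined ideal MA = 14.37 × 1.7097 × 3.7368 = 91.809.
Effort = load / MA = 14629 / 91.809 = 159.34 N.

159 N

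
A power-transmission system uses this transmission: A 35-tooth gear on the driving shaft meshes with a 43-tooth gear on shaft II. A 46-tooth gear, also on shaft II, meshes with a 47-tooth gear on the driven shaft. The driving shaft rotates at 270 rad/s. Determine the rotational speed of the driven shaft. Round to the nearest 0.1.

215.1 rad/s

Gear mesh: ratio = 43/35 = 1.2286, so shaft II turns at 270 / 1.2286 = 219.77 rad/s.
Gear mesh: ratio = 47/46 = 1.0217, so the driven shaft turns at 219.77 / 1.0217 = 215.09 rad/s.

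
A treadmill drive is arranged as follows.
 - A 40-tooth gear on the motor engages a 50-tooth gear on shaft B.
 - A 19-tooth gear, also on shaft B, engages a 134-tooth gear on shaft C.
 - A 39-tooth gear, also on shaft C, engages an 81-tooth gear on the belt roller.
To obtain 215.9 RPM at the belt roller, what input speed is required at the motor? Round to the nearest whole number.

3953 RPM

Overall ratio R = 1.25 × 7.0526 × 2.0769 = 18.31.
Required input speed = output speed × R = 215.9 × 18.31 = 3953.1 RPM.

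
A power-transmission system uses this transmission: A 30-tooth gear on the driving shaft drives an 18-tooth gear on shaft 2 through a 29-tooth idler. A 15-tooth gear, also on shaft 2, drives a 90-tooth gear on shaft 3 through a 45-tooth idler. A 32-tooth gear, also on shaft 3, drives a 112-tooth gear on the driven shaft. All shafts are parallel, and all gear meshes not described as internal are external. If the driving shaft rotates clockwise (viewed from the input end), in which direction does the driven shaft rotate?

the driving shaft → shaft 2: driver → idler → driven is 2 external meshes, 2 reversals → CW.
shaft 2 → shaft 3: driver → idler → driven is 2 external meshes, 2 reversals → CW.
shaft 3 → the driven shaft: external mesh, 1 reversal → CCW.
5 reversals in total — an odd number — so the driven shaft turns opposite to the driving shaft.

counterclockwise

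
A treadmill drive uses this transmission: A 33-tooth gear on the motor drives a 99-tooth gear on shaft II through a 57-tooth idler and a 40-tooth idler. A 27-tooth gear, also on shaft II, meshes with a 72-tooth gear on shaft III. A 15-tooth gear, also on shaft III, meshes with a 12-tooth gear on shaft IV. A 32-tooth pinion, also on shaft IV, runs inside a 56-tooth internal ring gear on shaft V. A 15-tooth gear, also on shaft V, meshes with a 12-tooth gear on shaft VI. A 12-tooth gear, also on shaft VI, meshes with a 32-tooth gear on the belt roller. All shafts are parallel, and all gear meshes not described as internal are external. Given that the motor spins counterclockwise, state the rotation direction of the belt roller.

the motor → shaft II: driver → idler → idler → driven is 3 external meshes, 3 reversals → CW.
shaft II → shaft III: external mesh, 1 reversal → CCW.
shaft III → shaft IV: external mesh, 1 reversal → CW.
shaft IV → shaft V: internal mesh, same direction → CW.
shaft V → shaft VI: external mesh, 1 reversal → CCW.
shaft VI → the belt roller: external mesh, 1 reversal → CW.
7 reversals in total — an odd number — so the belt roller turns opposite to the motor.

clockwise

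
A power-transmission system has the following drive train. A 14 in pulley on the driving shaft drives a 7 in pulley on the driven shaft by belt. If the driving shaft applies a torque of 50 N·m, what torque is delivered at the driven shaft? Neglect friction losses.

25 N·m

belt 7/14 = 0.5 → τ = 50·0.5 = 25 N·m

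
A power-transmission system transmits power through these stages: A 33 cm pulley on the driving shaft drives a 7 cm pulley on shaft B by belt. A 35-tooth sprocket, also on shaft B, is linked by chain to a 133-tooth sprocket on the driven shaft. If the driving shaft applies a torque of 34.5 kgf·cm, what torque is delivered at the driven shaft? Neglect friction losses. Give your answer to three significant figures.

27.8 kgf·cm

After the belt (7/33): 34.5 × 0.21212 = 7.3182 kgf·cm
After the chain (133/35): 7.3182 × 3.8 = 27.809 kgf·cm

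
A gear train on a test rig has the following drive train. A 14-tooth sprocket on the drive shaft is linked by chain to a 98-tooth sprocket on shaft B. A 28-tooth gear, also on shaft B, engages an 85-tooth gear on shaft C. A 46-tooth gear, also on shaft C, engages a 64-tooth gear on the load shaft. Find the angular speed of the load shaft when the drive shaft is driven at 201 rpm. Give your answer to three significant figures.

6.80 rpm

Chain: ratio = 98/14 = 7, so shaft B turns at 201 / 7 = 28.714 rpm.
Gear mesh: ratio = 85/28 = 3.0357, so shaft C turns at 28.714 / 3.0357 = 9.4588 rpm.
Gear mesh: ratio = 64/46 = 1.3913, so the load shaft turns at 9.4588 / 1.3913 = 6.7985 rpm.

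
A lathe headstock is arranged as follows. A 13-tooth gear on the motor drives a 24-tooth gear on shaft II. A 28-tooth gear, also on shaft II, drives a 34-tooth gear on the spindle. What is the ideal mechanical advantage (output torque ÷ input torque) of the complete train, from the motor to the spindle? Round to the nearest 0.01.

2.24

Each stage contributes driven/driver: gear mesh 24/13 = 1.8462, gear mesh 34/28 = 1.2143.
Overall: 1.8462 × 1.2143 = 2.2418.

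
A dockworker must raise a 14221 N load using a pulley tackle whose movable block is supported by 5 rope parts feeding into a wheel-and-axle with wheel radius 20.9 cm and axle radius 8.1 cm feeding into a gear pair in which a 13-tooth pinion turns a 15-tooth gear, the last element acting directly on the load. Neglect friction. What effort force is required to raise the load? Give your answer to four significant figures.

Block-and-tackle MA = number of supporting rope parts = 5.
Wheel-and-axle MA = R/r = 20.9/8.1 = 2.5802.
Gear pair MA = 15/13 = 1.1538.
Combined ideal MA = 5 × 2.5802 × 1.1538 = 14.886.
Effort = load / MA = 14221 / 14.886 = 955.32 N.

955.3 N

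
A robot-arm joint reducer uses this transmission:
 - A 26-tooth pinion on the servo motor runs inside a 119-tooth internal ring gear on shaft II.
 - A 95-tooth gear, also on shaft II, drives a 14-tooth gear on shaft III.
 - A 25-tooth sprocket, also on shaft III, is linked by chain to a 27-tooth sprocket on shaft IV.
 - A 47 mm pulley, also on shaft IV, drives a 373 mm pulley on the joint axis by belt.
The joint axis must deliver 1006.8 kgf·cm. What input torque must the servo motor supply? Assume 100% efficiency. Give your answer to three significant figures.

174 kgf·cm

Overall ratio R = 4.5769 × 0.14737 × 1.08 × 7.9362 = 5.7811.
Input torque = output torque / R = 1006.8 / 5.7811 = 174.15 kgf·cm.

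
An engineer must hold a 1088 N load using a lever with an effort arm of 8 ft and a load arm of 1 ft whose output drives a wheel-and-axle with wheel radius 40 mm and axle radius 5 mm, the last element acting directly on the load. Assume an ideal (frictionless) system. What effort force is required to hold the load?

Lever MA = effort arm / load arm = 8/1 = 8.
Wheel-and-axle MA = R/r = 40/5 = 8.
Combined ideal MA = 8 × 8 = 64.
Effort = load / MA = 1088 / 64 = 17 N.

17 N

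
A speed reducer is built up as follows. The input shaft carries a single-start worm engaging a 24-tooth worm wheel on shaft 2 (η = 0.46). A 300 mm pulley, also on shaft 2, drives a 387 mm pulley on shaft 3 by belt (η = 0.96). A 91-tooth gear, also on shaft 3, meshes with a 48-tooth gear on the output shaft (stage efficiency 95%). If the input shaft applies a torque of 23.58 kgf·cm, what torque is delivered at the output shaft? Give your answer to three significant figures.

worm 24/1 = 24 → τ = 23.58·24·0.46 = 260.32 kgf·cm
belt 387/300 = 1.29 → τ = 260.32·1.29·0.96 = 322.38 kgf·cm
gear mesh 48/91 = 0.52747 → τ = 322.38·0.52747·0.95 = 161.55 kgf·cm

162 kgf·cm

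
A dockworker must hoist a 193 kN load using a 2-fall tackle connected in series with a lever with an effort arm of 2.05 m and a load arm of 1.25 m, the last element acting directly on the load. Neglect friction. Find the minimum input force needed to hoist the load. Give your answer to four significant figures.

Block-and-tackle MA = number of supporting rope parts = 2.
Lever MA = effort arm / load arm = 2.05/1.25 = 1.64.
Combined ideal MA = 2 × 1.64 = 3.28.
Effort = load / MA = 193 / 3.28 = 58.841 kN.

58.84 kN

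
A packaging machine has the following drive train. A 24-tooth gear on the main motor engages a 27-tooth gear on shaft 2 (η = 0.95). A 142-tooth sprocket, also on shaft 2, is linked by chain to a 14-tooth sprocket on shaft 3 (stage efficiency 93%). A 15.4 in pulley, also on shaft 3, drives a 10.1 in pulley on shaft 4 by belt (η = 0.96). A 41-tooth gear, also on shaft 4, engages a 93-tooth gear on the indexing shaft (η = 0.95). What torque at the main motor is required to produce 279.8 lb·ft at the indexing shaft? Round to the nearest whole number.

Overall ratio R = 1.125 × 0.098592 × 0.65584 × 2.2683 = 0.165; overall efficiency η = 0.95 × 0.93 × 0.96 × 0.95 = 0.8058.
Input torque = output torque / (R × η) = 279.8 / (0.165 × 0.8058) = 2104.5 lb·ft.

2105 lb·ft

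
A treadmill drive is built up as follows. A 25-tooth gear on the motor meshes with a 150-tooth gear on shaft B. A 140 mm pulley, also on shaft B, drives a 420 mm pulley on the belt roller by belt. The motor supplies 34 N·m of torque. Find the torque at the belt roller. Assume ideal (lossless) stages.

After the gear mesh (150/25): 34 × 6 = 204 N·m
After the belt (420/140): 204 × 3 = 612 N·m

612 N·m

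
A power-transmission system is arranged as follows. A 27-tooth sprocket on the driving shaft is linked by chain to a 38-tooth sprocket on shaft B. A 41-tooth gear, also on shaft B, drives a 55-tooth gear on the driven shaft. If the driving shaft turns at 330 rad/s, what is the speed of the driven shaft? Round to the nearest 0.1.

174.8 rad/s

chain 38/27 = 1.4074 → 330/1.4074 = 234.47 rad/s
gear mesh 55/41 = 1.3415 → 234.47/1.3415 = 174.79 rad/s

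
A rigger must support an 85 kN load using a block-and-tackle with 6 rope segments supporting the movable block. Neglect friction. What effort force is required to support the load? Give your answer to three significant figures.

Block-and-tackle MA = number of supporting rope parts = 6.
Effort = load / MA = 85 / 6 = 14.167 kN.

14.2 kN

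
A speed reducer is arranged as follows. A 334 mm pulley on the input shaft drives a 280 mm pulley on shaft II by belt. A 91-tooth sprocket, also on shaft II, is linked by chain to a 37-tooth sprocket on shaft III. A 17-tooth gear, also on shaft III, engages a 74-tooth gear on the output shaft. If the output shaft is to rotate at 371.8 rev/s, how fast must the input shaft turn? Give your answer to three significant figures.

Overall ratio R = 0.83832 × 0.40659 × 4.3529 = 1.4837.
Required input speed = output speed × R = 371.8 × 1.4837 = 551.65 rev/s.

552 rev/s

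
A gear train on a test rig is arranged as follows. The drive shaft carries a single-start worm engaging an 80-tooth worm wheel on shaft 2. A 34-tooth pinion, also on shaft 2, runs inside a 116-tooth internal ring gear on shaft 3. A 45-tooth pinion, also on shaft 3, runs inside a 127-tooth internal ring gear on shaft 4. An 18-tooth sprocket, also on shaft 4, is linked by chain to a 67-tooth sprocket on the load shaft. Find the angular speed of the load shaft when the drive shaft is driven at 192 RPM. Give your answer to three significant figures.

worm 80/1 = 80 → 192/80 = 2.4 RPM
internal gear 116/34 = 3.4118 → 2.4/3.4118 = 0.70345 RPM
internal gear 127/45 = 2.8222 → 0.70345/2.8222 = 0.24925 RPM
chain 67/18 = 3.7222 → 0.24925/3.7222 = 0.066964 RPM

0.0670 RPM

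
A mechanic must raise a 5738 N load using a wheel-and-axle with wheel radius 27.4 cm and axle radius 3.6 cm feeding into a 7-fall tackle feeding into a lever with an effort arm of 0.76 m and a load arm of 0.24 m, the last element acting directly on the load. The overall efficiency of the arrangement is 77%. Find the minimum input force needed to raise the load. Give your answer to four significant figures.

Wheel-and-axle MA = R/r = 27.4/3.6 = 7.6111.
Block-and-tackle MA = number of supporting rope parts = 7.
Lever MA = effort arm / load arm = 0.76/0.24 = 3.1667.
Combined ideal MA = 7.6111 × 7 × 3.1667 = 168.71.
Actual MA = 168.71 × 0.77 = 129.91.
Effort = load / actual MA = 5738 / 129.91 = 44.169 N.

44.17 N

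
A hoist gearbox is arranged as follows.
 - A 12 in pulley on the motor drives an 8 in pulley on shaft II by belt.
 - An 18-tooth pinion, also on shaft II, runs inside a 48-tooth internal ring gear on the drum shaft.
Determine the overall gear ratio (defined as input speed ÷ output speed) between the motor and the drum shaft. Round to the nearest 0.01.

1.78

Each stage contributes driven/driver: belt 8/12 = 0.66667, internal gear 48/18 = 2.6667.
Overall: 0.66667 × 2.6667 = 1.7778.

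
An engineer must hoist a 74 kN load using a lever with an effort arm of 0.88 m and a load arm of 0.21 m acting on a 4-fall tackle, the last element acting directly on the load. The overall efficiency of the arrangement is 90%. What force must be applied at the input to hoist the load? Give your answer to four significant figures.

4.905 kN

Lever MA = effort arm / load arm = 0.88/0.21 = 4.1905.
Block-and-tackle MA = number of supporting rope parts = 4.
Combined ideal MA = 4.1905 × 4 = 16.762.
Actual MA = 16.762 × 0.90 = 15.086.
Effort = load / actual MA = 74 / 15.086 = 4.9053 kN.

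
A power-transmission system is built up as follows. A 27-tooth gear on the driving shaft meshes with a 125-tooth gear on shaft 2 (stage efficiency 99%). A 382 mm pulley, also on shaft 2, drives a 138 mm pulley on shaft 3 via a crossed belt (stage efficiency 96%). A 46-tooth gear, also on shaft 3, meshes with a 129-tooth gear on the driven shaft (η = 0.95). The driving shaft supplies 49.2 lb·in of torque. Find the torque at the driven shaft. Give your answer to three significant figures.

208 lb·in

Gear mesh: ratio = 125/27 = 4.6296; torque at shaft 2 = 49.2 × 4.6296 × 0.99 = 225.5 lb·in.
Belt: ratio = 138/382 = 0.36126; torque at shaft 3 = 225.5 × 0.36126 × 0.96 = 78.205 lb·in.
Gear mesh: ratio = 129/46 = 2.8043; torque at the driven shaft = 78.205 × 2.8043 × 0.95 = 208.35 lb·in.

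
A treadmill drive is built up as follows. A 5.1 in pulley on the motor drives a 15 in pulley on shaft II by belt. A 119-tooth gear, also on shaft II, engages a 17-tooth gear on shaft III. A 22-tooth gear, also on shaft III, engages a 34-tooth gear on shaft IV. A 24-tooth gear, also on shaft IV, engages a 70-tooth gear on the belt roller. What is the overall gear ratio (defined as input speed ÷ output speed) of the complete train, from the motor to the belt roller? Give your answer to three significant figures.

Each stage contributes driven/driver: belt 15/5.1 = 2.9412, gear mesh 17/119 = 0.14286, gear mesh 34/22 = 1.5455, gear mesh 70/24 = 2.9167.
Overall: 2.9412 × 0.14286 × 1.5455 × 2.9167 = 1.8939.

1.89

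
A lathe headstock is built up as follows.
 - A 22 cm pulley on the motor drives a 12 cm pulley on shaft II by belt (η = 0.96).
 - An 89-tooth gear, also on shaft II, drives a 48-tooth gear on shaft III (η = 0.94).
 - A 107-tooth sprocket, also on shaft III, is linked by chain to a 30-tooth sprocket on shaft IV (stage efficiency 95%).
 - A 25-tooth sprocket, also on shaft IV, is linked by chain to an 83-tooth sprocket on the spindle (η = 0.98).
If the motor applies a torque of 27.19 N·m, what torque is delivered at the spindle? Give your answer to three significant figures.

6.26 N·m

belt 12/22 = 0.54545 → τ = 27.19·0.54545·0.96 = 14.238 N·m
gear mesh 48/89 = 0.53933 → τ = 14.238·0.53933·0.94 = 7.218 N·m
chain 30/107 = 0.28037 → τ = 7.218·0.28037·0.95 = 1.9226 N·m
chain 83/25 = 3.32 → τ = 1.9226·3.32·0.98 = 6.2552 N·m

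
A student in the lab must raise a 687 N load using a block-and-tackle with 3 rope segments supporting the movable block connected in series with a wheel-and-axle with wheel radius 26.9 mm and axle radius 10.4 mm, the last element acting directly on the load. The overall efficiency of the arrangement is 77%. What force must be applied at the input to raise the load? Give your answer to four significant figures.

Block-and-tackle MA = number of supporting rope parts = 3.
Wheel-and-axle MA = R/r = 26.9/10.4 = 2.5865.
Combined ideal MA = 3 × 2.5865 = 7.7596.
Actual MA = 7.7596 × 0.77 = 5.9749.
Effort = load / actual MA = 687 / 5.9749 = 114.98 N.

115.0 N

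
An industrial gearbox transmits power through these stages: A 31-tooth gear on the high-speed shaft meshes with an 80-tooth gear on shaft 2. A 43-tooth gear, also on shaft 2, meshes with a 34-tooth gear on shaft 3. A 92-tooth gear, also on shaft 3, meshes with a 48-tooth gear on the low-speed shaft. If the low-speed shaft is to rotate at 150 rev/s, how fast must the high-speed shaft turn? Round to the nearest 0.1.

Overall ratio R = 2.5806 × 0.7907 × 0.52174 = 1.0646.
Required input speed = output speed × R = 150 × 1.0646 = 159.69 rev/s.

159.7 rev/s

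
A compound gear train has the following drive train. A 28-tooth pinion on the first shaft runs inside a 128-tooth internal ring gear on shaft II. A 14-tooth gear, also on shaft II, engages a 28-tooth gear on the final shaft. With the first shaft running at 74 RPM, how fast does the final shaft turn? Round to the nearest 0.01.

8.09 RPM

Internal gear: ratio = 128/28 = 4.5714, so shaft II turns at 74 / 4.5714 = 16.188 RPM.
Gear mesh: ratio = 28/14 = 2, so the final shaft turns at 16.188 / 2 = 8.0938 RPM.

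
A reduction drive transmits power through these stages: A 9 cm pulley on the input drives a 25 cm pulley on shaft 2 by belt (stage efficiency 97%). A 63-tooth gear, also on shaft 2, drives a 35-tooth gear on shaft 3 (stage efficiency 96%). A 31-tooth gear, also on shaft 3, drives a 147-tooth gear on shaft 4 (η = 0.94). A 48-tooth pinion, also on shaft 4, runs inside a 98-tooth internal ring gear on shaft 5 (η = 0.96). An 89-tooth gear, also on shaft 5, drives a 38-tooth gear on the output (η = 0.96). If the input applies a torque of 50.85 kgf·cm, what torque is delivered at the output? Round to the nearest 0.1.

261.7 kgf·cm

After the belt (25/9): 50.85 × 2.7778 × 0.97 = 137.01 kgf·cm
After the gear mesh (35/63): 137.01 × 0.55556 × 0.96 = 73.073 kgf·cm
After the gear mesh (147/31): 73.073 × 4.7419 × 0.94 = 325.72 kgf·cm
After the internal gear (98/48): 325.72 × 2.0417 × 0.96 = 638.41 kgf·cm
After the gear mesh (38/89): 638.41 × 0.42697 × 0.96 = 261.68 kgf·cm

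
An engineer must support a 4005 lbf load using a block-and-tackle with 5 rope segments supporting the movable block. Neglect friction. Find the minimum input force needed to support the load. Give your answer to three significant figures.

Block-and-tackle MA = number of supporting rope parts = 5.
Effort = load / MA = 4005 / 5 = 801 lbf.

801 lbf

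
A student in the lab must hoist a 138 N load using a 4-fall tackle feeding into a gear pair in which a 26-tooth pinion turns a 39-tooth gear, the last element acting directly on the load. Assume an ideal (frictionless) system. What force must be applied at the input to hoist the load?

Block-and-tackle MA = number of supporting rope parts = 4.
Gear pair MA = 39/26 = 1.5.
Combined ideal MA = 4 × 1.5 = 6.
Effort = load / MA = 138 / 6 = 23 N.

23 N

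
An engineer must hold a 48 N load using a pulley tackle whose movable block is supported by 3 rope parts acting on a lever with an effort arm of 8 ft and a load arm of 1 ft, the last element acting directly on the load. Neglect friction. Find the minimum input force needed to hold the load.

2 N

Block-and-tackle MA = number of supporting rope parts = 3.
Lever MA = effort arm / load arm = 8/1 = 8.
Combined ideal MA = 3 × 8 = 24.
Effort = load / MA = 48 / 24 = 2 N.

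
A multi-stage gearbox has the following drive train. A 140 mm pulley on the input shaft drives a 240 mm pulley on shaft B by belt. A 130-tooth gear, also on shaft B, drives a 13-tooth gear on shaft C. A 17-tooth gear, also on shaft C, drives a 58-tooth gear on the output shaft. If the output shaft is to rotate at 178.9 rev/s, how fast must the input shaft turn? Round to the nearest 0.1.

104.6 rev/s

Overall ratio R = 1.7143 × 0.1 × 3.4118 = 0.58487.
Required input speed = output speed × R = 178.9 × 0.58487 = 104.63 rev/s.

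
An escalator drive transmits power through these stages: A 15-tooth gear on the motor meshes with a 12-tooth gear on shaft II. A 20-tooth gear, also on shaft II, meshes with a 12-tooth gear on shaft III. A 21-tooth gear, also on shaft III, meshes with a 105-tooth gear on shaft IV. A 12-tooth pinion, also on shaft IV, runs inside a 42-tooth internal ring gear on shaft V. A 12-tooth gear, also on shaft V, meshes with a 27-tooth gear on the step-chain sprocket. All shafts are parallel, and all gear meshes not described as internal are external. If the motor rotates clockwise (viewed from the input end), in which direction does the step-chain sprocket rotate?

clockwise

the motor → shaft II: external mesh, 1 reversal → CCW.
shaft II → shaft III: external mesh, 1 reversal → CW.
shaft III → shaft IV: external mesh, 1 reversal → CCW.
shaft IV → shaft V: internal mesh, same direction → CCW.
shaft V → the step-chain sprocket: external mesh, 1 reversal → CW.
4 reversals in total — an even number — so the step-chain sprocket turns the same way as the motor.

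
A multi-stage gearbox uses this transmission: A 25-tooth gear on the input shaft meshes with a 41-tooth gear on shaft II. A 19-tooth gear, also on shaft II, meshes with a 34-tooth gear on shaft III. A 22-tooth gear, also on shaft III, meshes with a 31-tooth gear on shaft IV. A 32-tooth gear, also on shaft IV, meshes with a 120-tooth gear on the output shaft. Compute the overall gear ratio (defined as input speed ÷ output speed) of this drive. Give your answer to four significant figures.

15.51

Each stage contributes driven/driver: gear mesh 41/25 = 1.64, gear mesh 34/19 = 1.7895, gear mesh 31/22 = 1.4091, gear mesh 120/32 = 3.75.
Overall: 1.64 × 1.7895 × 1.4091 × 3.75 = 15.507.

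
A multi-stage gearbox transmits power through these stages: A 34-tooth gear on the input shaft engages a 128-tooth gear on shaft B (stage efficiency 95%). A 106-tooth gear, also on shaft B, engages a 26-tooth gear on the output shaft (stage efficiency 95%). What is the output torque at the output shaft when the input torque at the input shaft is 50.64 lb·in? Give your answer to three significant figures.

42.2 lb·in

Gear mesh: ratio = 128/34 = 3.7647; torque at shaft B = 50.64 × 3.7647 × 0.95 = 181.11 lb·in.
Gear mesh: ratio = 26/106 = 0.24528; torque at the output shaft = 181.11 × 0.24528 × 0.95 = 42.203 lb·in.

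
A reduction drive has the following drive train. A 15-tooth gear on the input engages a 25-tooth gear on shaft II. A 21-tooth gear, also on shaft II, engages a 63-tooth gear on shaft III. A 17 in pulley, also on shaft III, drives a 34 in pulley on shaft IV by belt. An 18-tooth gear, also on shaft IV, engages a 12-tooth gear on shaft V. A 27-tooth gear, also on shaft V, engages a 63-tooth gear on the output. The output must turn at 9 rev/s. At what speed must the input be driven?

Overall ratio R = 1.6667 × 3 × 2 × 0.66667 × 2.3333 = 15.556.
Required input speed = output speed × R = 9 × 15.556 = 140 rev/s.

140 rev/s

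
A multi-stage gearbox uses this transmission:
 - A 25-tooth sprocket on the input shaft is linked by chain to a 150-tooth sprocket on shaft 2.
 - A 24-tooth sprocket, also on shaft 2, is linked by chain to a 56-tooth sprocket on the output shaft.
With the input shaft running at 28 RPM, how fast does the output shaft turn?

2 RPM

the input shaft → shaft 2 (chain, 150/25): 28 ÷ 6 = 4.6667 RPM
shaft 2 → the output shaft (chain, 56/24): 4.6667 ÷ 2.3333 = 2 RPM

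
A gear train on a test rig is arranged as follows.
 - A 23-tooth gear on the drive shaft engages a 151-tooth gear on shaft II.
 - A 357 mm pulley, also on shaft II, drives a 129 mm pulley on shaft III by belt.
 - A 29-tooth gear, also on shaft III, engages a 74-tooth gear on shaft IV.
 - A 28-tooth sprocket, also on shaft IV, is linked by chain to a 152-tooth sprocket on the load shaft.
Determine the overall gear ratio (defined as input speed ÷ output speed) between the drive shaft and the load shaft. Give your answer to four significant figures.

Each stage contributes driven/driver: gear mesh 151/23 = 6.5652, belt 129/357 = 0.36134, gear mesh 74/29 = 2.5517, chain 152/28 = 5.4286.
Overall: 6.5652 × 0.36134 × 2.5517 × 5.4286 = 32.862.

32.86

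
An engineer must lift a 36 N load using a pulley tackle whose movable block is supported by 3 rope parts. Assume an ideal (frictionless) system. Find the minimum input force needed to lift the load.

12 N

Block-and-tackle MA = number of supporting rope parts = 3.
Effort = load / MA = 36 / 3 = 12 N.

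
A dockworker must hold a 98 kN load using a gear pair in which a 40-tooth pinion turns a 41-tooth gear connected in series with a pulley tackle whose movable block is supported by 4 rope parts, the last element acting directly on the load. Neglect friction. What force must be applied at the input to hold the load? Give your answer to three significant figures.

23.9 kN

Gear pair MA = 41/40 = 1.025.
Block-and-tackle MA = number of supporting rope parts = 4.
Combined ideal MA = 1.025 × 4 = 4.1.
Effort = load / MA = 98 / 4.1 = 23.902 kN.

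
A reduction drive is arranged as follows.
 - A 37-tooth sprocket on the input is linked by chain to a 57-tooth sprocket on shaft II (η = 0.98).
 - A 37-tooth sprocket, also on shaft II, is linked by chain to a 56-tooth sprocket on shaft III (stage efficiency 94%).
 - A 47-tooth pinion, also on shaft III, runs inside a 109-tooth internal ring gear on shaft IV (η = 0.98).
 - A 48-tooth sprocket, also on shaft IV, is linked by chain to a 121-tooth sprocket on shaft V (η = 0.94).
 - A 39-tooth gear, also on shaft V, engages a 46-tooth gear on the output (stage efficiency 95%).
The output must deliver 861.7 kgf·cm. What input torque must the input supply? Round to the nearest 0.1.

Overall ratio R = 1.5405 × 1.5135 × 2.3191 × 2.5208 × 1.1795 = 16.078; overall efficiency η = 0.98 × 0.94 × 0.98 × 0.94 × 0.95 = 0.8062.
Input torque = output torque / (R × η) = 861.7 / (16.078 × 0.8062) = 66.481 kgf·cm.

66.5 kgf·cm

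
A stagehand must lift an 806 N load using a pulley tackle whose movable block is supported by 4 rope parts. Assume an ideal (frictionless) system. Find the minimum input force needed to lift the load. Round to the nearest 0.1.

Block-and-tackle MA = number of supporting rope parts = 4.
Effort = load / MA = 806 / 4 = 201.5 N.

201.5 N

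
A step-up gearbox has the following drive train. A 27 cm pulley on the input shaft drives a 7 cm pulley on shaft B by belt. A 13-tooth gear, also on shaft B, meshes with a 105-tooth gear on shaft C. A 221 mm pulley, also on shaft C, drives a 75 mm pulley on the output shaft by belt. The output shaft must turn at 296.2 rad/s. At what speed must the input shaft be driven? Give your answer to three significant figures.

210 rad/s

Overall ratio R = 0.25926 × 8.0769 × 0.33937 = 0.71064.
Required input speed = output speed × R = 296.2 × 0.71064 = 210.49 rad/s.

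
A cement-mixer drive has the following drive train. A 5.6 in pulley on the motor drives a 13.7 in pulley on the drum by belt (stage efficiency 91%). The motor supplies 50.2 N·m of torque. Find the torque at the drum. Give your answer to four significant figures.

belt 13.7/5.6 = 2.4464 → τ = 50.2·2.4464·0.91 = 111.76 N·m

111.8 N·m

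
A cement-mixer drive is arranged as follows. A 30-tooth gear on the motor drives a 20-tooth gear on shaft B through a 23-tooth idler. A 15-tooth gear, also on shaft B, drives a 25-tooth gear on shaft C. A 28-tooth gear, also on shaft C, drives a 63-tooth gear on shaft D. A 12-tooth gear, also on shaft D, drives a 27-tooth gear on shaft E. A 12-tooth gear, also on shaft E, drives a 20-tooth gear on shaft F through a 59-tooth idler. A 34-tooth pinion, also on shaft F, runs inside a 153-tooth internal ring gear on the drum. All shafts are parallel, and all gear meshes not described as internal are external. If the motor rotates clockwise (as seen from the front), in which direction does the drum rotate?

the motor → shaft B: driver → idler → driven is 2 external meshes, 2 reversals → CW.
shaft B → shaft C: external mesh, 1 reversal → CCW.
shaft C → shaft D: external mesh, 1 reversal → CW.
shaft D → shaft E: external mesh, 1 reversal → CCW.
shaft E → shaft F: driver → idler → driven is 2 external meshes, 2 reversals → CCW.
shaft F → the drum: internal mesh, same direction → CCW.
7 reversals in total — an odd number — so the drum turns opposite to the motor.

anticlockwise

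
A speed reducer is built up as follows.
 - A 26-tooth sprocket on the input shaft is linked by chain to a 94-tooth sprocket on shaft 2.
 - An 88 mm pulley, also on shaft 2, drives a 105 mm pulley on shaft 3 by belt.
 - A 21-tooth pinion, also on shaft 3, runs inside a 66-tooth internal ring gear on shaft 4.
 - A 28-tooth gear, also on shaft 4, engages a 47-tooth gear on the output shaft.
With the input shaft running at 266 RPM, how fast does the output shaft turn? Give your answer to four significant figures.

Chain: ratio = 94/26 = 3.6154, so shaft 2 turns at 266 / 3.6154 = 73.574 RPM.
Belt: ratio = 105/88 = 1.1932, so shaft 3 turns at 73.574 / 1.1932 = 61.662 RPM.
Internal gear: ratio = 66/21 = 3.1429, so shaft 4 turns at 61.662 / 3.1429 = 19.62 RPM.
Gear mesh: ratio = 47/28 = 1.6786, so the output shaft turns at 19.62 / 1.6786 = 11.688 RPM.

11.69 RPM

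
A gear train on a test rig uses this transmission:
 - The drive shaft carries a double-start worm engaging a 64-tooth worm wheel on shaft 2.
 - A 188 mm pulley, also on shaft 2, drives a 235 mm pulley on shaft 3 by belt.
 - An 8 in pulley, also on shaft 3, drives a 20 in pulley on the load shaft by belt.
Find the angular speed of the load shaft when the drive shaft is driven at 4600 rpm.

Worm: ratio = 64/2 = 32, so shaft 2 turns at 4600 / 32 = 143.75 rpm.
Belt: ratio = 235/188 = 1.25, so shaft 3 turns at 143.75 / 1.25 = 115 rpm.
Belt: ratio = 20/8 = 2.5, so the load shaft turns at 115 / 2.5 = 46 rpm.

46 rpm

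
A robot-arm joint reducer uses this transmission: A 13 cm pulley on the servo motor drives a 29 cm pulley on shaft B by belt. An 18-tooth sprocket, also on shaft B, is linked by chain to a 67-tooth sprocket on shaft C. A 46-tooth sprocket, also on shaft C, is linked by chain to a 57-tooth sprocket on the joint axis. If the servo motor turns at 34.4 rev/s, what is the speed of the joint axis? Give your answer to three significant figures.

3.34 rev/s

Belt: ratio = 29/13 = 2.2308, so shaft B turns at 34.4 / 2.2308 = 15.421 rev/s.
Chain: ratio = 67/18 = 3.7222, so shaft C turns at 15.421 / 3.7222 = 4.1429 rev/s.
Chain: ratio = 57/46 = 1.2391, so the joint axis turns at 4.1429 / 1.2391 = 3.3434 rev/s.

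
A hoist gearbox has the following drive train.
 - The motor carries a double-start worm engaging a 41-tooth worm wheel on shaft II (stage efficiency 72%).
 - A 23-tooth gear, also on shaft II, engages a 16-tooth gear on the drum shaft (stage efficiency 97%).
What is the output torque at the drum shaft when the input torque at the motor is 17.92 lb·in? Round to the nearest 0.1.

178.5 lb·in

worm 41/2 = 20.5 → τ = 17.92·20.5·0.72 = 264.5 lb·in
gear mesh 16/23 = 0.69565 → τ = 264.5·0.69565·0.97 = 178.48 lb·in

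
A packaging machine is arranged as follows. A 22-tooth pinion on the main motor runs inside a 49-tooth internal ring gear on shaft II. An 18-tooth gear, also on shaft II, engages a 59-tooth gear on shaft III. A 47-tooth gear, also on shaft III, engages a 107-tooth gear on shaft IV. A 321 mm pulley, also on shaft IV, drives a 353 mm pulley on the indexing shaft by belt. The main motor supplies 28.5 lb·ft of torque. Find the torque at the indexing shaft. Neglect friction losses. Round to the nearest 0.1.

Internal gear: ratio = 49/22 = 2.2273; torque at shaft II = 28.5 × 2.2273 = 63.477 lb·ft.
Gear mesh: ratio = 59/18 = 3.2778; torque at shaft III = 63.477 × 3.2778 = 208.06 lb·ft.
Gear mesh: ratio = 107/47 = 2.2766; torque at shaft IV = 208.06 × 2.2766 = 473.68 lb·ft.
Belt: ratio = 353/321 = 1.0997; torque at the indexing shaft = 473.68 × 1.0997 = 520.9 lb·ft.

520.9 lb·ft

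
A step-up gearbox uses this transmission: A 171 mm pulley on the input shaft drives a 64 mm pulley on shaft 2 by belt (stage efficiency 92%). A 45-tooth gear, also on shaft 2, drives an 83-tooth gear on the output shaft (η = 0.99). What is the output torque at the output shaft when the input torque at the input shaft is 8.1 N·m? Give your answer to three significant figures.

5.09 N·m

belt 64/171 = 0.37427 → τ = 8.1·0.37427·0.92 = 2.7891 N·m
gear mesh 83/45 = 1.8444 → τ = 2.7891·1.8444·0.99 = 5.0928 N·m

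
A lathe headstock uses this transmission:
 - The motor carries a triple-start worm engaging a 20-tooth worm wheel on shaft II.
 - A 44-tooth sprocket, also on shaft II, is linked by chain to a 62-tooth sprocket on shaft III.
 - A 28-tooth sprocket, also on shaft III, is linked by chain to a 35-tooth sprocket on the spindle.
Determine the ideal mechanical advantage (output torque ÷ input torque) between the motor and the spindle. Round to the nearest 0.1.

Each stage contributes driven/driver: worm 20/3 = 6.6667, chain 62/44 = 1.4091, chain 35/28 = 1.25.
Overall: 6.6667 × 1.4091 × 1.25 = 11.742.

11.7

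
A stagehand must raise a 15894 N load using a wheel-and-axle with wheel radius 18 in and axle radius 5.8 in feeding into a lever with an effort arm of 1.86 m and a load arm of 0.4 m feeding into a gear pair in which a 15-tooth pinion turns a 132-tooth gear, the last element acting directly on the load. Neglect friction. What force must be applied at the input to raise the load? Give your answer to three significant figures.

Wheel-and-axle MA = R/r = 18/5.8 = 3.1034.
Lever MA = effort arm / load arm = 1.86/0.4 = 4.65.
Gear pair MA = 132/15 = 8.8.
Combined ideal MA = 3.1034 × 4.65 × 8.8 = 126.99.
Effort = load / MA = 15894 / 126.99 = 125.16 N.

125 N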